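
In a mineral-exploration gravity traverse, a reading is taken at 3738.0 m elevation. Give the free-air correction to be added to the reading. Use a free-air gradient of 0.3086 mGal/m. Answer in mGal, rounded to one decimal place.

1153.5

Free-air correction = 0.3086 × 3738.0 = 1153.5 mGal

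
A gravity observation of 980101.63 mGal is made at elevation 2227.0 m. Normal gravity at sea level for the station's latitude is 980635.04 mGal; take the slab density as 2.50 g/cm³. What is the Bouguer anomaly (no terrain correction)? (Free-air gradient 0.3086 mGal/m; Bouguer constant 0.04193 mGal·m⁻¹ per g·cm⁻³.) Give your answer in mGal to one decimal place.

-79.6

Free-air correction = 0.3086 × 2227.0 = 687.25 mGal
Free-air anomaly = 980101.63 − 980635.04 + (687.25) = 153.84 mGal
Bouguer slab correction = 0.04193 × 2.50 × 2227.0 = 233.45 mGal
Simple Bouguer anomaly = 153.84 − (233.45) = -79.61 mGal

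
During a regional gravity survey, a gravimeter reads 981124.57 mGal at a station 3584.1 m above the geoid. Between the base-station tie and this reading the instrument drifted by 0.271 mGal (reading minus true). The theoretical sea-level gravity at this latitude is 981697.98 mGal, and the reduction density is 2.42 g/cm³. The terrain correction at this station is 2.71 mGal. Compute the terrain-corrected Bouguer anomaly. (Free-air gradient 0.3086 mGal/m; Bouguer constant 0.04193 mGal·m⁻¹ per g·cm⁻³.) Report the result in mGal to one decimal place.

Drift-corrected reading = 981124.57 − (0.271) = 981124.299 mGal
Free-air correction = 0.3086 × 3584.1 = 1106.05 mGal
Free-air anomaly = 981124.299 − 981697.98 + (1106.05) = 532.369 mGal
Bouguer slab correction = 0.04193 × 2.42 × 3584.1 = 363.68 mGal
Simple Bouguer anomaly = 532.369 − (363.68) = 168.689 mGal
Complete Bouguer anomaly = 168.689 + 2.71 = 171.399 mGal

171.4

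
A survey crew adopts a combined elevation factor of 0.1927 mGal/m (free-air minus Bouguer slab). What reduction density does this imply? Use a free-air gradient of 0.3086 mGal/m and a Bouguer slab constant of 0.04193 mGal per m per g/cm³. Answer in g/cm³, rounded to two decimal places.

2.76

0.1927 = 0.3086 − 0.04193 × ρ
ρ = (0.3086 − 0.1927) / 0.04193 = 2.76 g/cm³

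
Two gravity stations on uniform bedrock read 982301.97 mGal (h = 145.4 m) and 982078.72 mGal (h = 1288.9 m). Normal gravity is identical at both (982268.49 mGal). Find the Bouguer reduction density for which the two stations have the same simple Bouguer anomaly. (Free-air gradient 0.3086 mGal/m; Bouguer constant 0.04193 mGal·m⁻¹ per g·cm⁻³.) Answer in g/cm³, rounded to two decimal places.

Δg_obs = 982078.72 − 982301.97 = -223.25 mGal over Δh = 1288.9 − 145.4 = 1143.5 m
Equal Bouguer anomalies ⇒ Δg_obs + (0.3086 − 0.04193ρ)·Δh = 0
0.3086 − 0.04193ρ = −Δg_obs/Δh = 0.19523
ρ = (0.3086 − 0.19523) / 0.04193 = 2.70 g/cm³

2.70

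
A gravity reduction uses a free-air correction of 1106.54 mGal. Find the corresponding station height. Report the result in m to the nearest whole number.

h = 1106.54 / 0.3086 = 3585.68 m

3586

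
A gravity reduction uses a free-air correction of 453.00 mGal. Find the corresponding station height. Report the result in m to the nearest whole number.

h = 453.00 / 0.3086 = 1467.92 m

1468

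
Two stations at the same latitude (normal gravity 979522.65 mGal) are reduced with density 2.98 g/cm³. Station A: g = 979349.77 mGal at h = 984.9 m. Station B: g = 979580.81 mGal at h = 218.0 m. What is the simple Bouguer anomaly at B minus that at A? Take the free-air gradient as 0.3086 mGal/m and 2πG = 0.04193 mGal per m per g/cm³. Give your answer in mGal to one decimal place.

Δg_SB(A) = 979349.77 − 979522.65 + 0.3086×984.9 − 0.04193×2.98×984.9 = 8.00 mGal
Δg_SB(B) = 979580.81 − 979522.65 + 0.3086×218.0 − 0.04193×2.98×218.0 = 98.20 mGal
Difference = 98.20 − (8.00) = 90.20 mGal

90.2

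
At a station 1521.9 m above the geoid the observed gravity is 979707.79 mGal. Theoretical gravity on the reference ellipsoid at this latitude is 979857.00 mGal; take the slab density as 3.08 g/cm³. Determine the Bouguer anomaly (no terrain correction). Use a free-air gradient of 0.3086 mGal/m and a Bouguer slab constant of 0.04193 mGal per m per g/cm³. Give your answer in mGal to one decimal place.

123.9

Free-air correction = 0.3086 × 1521.9 = 469.66 mGal
Free-air anomaly = 979707.79 − 979857.00 + (469.66) = 320.45 mGal
Bouguer slab correction = 0.04193 × 3.08 × 1521.9 = 196.54 mGal
Simple Bouguer anomaly = 320.45 − (196.54) = 123.91 mGal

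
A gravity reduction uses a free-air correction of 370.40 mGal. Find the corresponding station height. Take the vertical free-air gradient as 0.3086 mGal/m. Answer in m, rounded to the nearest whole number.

1200

h = 370.40 / 0.3086 = 1200.26 m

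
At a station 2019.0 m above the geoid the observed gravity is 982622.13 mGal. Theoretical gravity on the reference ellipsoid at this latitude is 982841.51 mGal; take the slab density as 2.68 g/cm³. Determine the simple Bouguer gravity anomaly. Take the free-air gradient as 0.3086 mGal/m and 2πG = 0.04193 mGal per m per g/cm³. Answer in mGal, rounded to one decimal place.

176.8

Free-air correction = 0.3086 × 2019.0 = 623.06 mGal
Free-air anomaly = 982622.13 − 982841.51 + (623.06) = 403.68 mGal
Bouguer slab correction = 0.04193 × 2.68 × 2019.0 = 226.88 mGal
Simple Bouguer anomaly = 403.68 − (226.88) = 176.80 mGal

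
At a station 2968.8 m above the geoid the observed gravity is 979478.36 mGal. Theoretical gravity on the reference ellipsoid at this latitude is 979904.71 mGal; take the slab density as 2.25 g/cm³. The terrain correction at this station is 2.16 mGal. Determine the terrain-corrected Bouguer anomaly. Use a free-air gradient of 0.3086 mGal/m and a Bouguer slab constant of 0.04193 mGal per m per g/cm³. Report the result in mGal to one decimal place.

Free-air correction = 0.3086 × 2968.8 = 916.17 mGal
Free-air anomaly = 979478.36 − 979904.71 + (916.17) = 489.82 mGal
Bouguer slab correction = 0.04193 × 2.25 × 2968.8 = 280.08 mGal
Simple Bouguer anomaly = 489.82 − (280.08) = 209.74 mGal
Complete Bouguer anomaly = 209.74 + 2.16 = 211.90 mGal

211.9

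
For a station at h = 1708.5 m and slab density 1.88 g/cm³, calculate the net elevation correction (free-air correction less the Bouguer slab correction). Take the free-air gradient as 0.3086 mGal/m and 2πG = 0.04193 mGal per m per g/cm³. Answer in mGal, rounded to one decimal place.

Combined gradient = 0.3086 − 0.04193 × 1.88 = 0.2297716 mGal/m
Combined elevation correction = 0.2297716 × 1708.5 = 392.6 mGal

392.6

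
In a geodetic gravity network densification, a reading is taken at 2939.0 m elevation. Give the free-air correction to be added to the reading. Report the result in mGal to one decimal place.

Free-air correction = 0.3086 × 2939.0 = 907.0 mGal

907.0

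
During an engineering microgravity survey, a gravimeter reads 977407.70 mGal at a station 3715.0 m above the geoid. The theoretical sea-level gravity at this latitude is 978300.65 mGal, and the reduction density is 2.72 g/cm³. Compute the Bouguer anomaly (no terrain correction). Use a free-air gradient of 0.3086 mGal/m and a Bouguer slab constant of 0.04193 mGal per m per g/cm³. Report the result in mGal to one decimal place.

Free-air correction = 0.3086 × 3715.0 = 1146.45 mGal
Free-air anomaly = 977407.70 − 978300.65 + (1146.45) = 253.50 mGal
Bouguer slab correction = 0.04193 × 2.72 × 3715.0 = 423.69 mGal
Simple Bouguer anomaly = 253.50 − (423.69) = -170.19 mGal

-170.2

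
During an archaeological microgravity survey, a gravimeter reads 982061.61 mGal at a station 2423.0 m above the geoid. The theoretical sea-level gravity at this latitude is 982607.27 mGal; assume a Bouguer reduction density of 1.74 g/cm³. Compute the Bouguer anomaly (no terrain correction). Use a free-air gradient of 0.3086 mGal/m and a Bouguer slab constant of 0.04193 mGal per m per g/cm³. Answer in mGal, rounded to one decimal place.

25.3

Free-air correction = 0.3086 × 2423.0 = 747.74 mGal
Free-air anomaly = 982061.61 − 982607.27 + (747.74) = 202.08 mGal
Bouguer slab correction = 0.04193 × 1.74 × 2423.0 = 176.78 mGal
Simple Bouguer anomaly = 202.08 − (176.78) = 25.30 mGal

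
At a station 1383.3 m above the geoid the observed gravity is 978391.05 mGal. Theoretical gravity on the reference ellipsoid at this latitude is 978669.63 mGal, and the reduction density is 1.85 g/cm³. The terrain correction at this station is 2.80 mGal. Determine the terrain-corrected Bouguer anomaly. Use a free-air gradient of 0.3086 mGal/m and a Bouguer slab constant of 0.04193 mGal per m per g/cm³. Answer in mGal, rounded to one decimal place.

Free-air correction = 0.3086 × 1383.3 = 426.89 mGal
Free-air anomaly = 978391.05 − 978669.63 + (426.89) = 148.31 mGal
Bouguer slab correction = 0.04193 × 1.85 × 1383.3 = 107.30 mGal
Simple Bouguer anomaly = 148.31 − (107.30) = 41.01 mGal
Complete Bouguer anomaly = 41.01 + 2.80 = 43.81 mGal

43.8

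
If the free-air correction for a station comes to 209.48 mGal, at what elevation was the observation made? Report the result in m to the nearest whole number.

679

h = 209.48 / 0.3086 = 678.81 m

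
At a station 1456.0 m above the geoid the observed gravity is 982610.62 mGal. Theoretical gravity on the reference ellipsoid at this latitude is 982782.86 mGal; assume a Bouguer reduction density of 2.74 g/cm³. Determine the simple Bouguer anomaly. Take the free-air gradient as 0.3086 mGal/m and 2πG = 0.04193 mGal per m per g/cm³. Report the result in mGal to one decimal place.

Free-air correction = 0.3086 × 1456.0 = 449.32 mGal
Free-air anomaly = 982610.62 − 982782.86 + (449.32) = 277.08 mGal
Bouguer slab correction = 0.04193 × 2.74 × 1456.0 = 167.28 mGal
Simple Bouguer anomaly = 277.08 − (167.28) = 109.80 mGal

109.8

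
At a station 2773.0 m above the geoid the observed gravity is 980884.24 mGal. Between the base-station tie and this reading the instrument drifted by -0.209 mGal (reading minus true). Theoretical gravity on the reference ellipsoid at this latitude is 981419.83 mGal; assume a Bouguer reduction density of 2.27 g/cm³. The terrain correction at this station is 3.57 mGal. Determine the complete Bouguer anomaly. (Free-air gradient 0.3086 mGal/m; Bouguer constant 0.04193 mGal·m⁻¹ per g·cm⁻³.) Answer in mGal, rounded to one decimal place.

60.0

Drift-corrected reading = 980884.24 − (-0.209) = 980884.449 mGal
Free-air correction = 0.3086 × 2773.0 = 855.75 mGal
Free-air anomaly = 980884.449 − 981419.83 + (855.75) = 320.369 mGal
Bouguer slab correction = 0.04193 × 2.27 × 2773.0 = 263.94 mGal
Simple Bouguer anomaly = 320.369 − (263.94) = 56.429 mGal
Complete Bouguer anomaly = 56.429 + 3.57 = 59.999 mGal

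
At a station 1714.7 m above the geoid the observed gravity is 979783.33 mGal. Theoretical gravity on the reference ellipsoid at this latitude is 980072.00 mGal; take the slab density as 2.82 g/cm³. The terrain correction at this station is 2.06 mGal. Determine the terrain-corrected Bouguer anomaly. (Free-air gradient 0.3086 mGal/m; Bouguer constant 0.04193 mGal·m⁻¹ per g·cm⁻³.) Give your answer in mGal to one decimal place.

Free-air correction = 0.3086 × 1714.7 = 529.16 mGal
Free-air anomaly = 979783.33 − 980072.00 + (529.16) = 240.49 mGal
Bouguer slab correction = 0.04193 × 2.82 × 1714.7 = 202.75 mGal
Simple Bouguer anomaly = 240.49 − (202.75) = 37.74 mGal
Complete Bouguer anomaly = 37.74 + 2.06 = 39.80 mGal

39.8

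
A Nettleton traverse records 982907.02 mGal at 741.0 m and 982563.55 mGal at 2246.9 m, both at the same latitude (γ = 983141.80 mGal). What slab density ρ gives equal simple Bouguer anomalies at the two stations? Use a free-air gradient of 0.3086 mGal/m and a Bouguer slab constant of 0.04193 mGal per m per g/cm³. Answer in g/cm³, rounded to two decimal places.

Δg_obs = 982563.55 − 982907.02 = -343.47 mGal over Δh = 2246.9 − 741.0 = 1505.9 m
Equal Bouguer anomalies ⇒ Δg_obs + (0.3086 − 0.04193ρ)·Δh = 0
0.3086 − 0.04193ρ = −Δg_obs/Δh = 0.22808
ρ = (0.3086 − 0.22808) / 0.04193 = 1.92 g/cm³

1.92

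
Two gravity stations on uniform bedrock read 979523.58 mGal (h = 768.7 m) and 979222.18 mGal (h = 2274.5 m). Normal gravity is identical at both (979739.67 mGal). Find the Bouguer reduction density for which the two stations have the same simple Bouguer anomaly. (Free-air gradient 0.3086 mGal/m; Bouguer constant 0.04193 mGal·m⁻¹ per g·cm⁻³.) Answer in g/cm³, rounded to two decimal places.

Δg_obs = 979222.18 − 979523.58 = -301.40 mGal over Δh = 2274.5 − 768.7 = 1505.8 m
Equal Bouguer anomalies ⇒ Δg_obs + (0.3086 − 0.04193ρ)·Δh = 0
0.3086 − 0.04193ρ = −Δg_obs/Δh = 0.20016
ρ = (0.3086 − 0.20016) / 0.04193 = 2.59 g/cm³

2.59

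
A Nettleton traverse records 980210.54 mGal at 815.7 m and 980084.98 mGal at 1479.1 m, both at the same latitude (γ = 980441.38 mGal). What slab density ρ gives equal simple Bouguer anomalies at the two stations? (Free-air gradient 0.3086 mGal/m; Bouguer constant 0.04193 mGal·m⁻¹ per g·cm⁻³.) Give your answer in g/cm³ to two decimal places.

Δg_obs = 980084.98 − 980210.54 = -125.56 mGal over Δh = 1479.1 − 815.7 = 663.4 m
Equal Bouguer anomalies ⇒ Δg_obs + (0.3086 − 0.04193ρ)·Δh = 0
0.3086 − 0.04193ρ = −Δg_obs/Δh = 0.18927
ρ = (0.3086 − 0.18927) / 0.04193 = 2.85 g/cm³

2.85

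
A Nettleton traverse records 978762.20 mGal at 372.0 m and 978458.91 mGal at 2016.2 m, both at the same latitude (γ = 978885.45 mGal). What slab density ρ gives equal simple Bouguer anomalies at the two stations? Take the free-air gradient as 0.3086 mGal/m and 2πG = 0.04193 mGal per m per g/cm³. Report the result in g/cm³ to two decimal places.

2.96

Δg_obs = 978458.91 − 978762.20 = -303.29 mGal over Δh = 2016.2 − 372.0 = 1644.2 m
Equal Bouguer anomalies ⇒ Δg_obs + (0.3086 − 0.04193ρ)·Δh = 0
0.3086 − 0.04193ρ = −Δg_obs/Δh = 0.18446
ρ = (0.3086 − 0.18446) / 0.04193 = 2.96 g/cm³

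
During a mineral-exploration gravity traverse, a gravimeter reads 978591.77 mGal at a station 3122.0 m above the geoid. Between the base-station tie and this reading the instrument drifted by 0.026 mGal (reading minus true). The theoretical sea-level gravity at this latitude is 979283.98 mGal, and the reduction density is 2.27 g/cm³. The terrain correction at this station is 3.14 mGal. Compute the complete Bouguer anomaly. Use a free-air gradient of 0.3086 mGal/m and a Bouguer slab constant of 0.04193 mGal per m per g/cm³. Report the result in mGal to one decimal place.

-22.8

Drift-corrected reading = 978591.77 − (0.026) = 978591.744 mGal
Free-air correction = 0.3086 × 3122.0 = 963.45 mGal
Free-air anomaly = 978591.744 − 979283.98 + (963.45) = 271.214 mGal
Bouguer slab correction = 0.04193 × 2.27 × 3122.0 = 297.16 mGal
Simple Bouguer anomaly = 271.214 − (297.16) = -25.946 mGal
Complete Bouguer anomaly = -25.946 + 3.14 = -22.806 mGal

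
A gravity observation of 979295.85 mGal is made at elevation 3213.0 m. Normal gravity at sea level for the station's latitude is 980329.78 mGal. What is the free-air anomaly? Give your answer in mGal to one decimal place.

-42.4

Free-air correction = 0.3086 × 3213.0 = 991.53 mGal
Free-air anomaly = 979295.85 − 980329.78 + (991.53) = -42.40 mGal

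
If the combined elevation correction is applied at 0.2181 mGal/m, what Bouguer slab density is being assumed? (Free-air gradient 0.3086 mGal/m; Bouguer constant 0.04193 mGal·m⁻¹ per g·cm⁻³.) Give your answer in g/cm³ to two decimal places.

0.2181 = 0.3086 − 0.04193 × ρ
ρ = (0.3086 − 0.2181) / 0.04193 = 2.16 g/cm³

2.16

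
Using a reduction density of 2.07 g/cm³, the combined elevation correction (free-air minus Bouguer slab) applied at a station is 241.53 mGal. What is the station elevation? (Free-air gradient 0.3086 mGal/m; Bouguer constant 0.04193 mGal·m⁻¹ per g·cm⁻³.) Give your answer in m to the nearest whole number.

Combined gradient = 0.3086 − 0.04193 × 2.07 = 0.2218049 mGal/m
h = 241.53 / 0.2218049 = 1088.93 m

1089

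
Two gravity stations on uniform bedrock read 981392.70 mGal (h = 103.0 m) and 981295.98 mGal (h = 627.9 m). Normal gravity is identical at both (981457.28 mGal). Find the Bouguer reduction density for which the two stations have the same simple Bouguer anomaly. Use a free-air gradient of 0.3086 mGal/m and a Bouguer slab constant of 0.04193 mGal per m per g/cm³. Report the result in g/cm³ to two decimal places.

Δg_obs = 981295.98 − 981392.70 = -96.72 mGal over Δh = 627.9 − 103.0 = 524.9 m
Equal Bouguer anomalies ⇒ Δg_obs + (0.3086 − 0.04193ρ)·Δh = 0
0.3086 − 0.04193ρ = −Δg_obs/Δh = 0.18426
ρ = (0.3086 − 0.18426) / 0.04193 = 2.97 g/cm³

2.97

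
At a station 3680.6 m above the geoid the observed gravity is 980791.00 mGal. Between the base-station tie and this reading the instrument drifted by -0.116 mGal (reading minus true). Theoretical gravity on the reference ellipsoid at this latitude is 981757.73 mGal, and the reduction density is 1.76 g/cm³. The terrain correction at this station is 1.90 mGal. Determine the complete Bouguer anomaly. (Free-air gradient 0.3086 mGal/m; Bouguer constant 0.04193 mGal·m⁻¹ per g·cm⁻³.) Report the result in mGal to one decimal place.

Drift-corrected reading = 980791.00 − (-0.116) = 980791.116 mGal
Free-air correction = 0.3086 × 3680.6 = 1135.83 mGal
Free-air anomaly = 980791.116 − 981757.73 + (1135.83) = 169.216 mGal
Bouguer slab correction = 0.04193 × 1.76 × 3680.6 = 271.62 mGal
Simple Bouguer anomaly = 169.216 − (271.62) = -102.404 mGal
Complete Bouguer anomaly = -102.404 + 1.90 = -100.504 mGal

-100.5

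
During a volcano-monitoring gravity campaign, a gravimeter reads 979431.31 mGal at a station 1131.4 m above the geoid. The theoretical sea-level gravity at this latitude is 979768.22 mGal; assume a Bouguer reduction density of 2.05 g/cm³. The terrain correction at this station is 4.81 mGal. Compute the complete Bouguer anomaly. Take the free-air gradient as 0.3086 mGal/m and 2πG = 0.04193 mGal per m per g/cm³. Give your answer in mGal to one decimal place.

Free-air correction = 0.3086 × 1131.4 = 349.15 mGal
Free-air anomaly = 979431.31 − 979768.22 + (349.15) = 12.24 mGal
Bouguer slab correction = 0.04193 × 2.05 × 1131.4 = 97.25 mGal
Simple Bouguer anomaly = 12.24 − (97.25) = -85.01 mGal
Complete Bouguer anomaly = -85.01 + 4.81 = -80.20 mGal

-80.2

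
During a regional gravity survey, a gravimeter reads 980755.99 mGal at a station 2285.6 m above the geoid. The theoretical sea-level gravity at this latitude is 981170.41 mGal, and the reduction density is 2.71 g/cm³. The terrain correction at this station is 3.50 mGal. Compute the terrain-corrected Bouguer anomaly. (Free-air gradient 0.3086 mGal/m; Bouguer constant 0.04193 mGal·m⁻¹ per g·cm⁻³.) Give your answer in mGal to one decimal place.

34.7

Free-air correction = 0.3086 × 2285.6 = 705.34 mGal
Free-air anomaly = 980755.99 − 981170.41 + (705.34) = 290.92 mGal
Bouguer slab correction = 0.04193 × 2.71 × 2285.6 = 259.71 mGal
Simple Bouguer anomaly = 290.92 − (259.71) = 31.21 mGal
Complete Bouguer anomaly = 31.21 + 3.50 = 34.71 mGal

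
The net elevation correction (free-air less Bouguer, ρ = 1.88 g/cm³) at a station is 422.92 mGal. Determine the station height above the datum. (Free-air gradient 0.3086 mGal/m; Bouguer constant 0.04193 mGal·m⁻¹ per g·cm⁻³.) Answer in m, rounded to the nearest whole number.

Combined gradient = 0.3086 − 0.04193 × 1.88 = 0.2297716 mGal/m
h = 422.92 / 0.2297716 = 1840.61 m

1841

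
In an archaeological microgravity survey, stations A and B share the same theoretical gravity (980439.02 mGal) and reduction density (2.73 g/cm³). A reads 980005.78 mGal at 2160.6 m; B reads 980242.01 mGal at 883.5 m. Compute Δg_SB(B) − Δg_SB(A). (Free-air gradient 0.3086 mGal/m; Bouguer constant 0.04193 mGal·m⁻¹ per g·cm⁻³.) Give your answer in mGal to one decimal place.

-11.7

Δg_SB(A) = 980005.78 − 980439.02 + 0.3086×2160.6 − 0.04193×2.73×2160.6 = -13.80 mGal
Δg_SB(B) = 980242.01 − 980439.02 + 0.3086×883.5 − 0.04193×2.73×883.5 = -25.50 mGal
Difference = -25.50 − (-13.80) = -11.70 mGal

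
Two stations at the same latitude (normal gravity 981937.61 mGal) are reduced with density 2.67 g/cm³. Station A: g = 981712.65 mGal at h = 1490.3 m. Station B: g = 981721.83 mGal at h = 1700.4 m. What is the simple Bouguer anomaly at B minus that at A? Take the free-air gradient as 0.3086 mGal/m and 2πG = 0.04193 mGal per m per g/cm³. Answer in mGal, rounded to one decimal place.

50.5

Δg_SB(A) = 981712.65 − 981937.61 + 0.3086×1490.3 − 0.04193×2.67×1490.3 = 68.10 mGal
Δg_SB(B) = 981721.83 − 981937.61 + 0.3086×1700.4 − 0.04193×2.67×1700.4 = 118.60 mGal
Difference = 118.60 − (68.10) = 50.50 mGal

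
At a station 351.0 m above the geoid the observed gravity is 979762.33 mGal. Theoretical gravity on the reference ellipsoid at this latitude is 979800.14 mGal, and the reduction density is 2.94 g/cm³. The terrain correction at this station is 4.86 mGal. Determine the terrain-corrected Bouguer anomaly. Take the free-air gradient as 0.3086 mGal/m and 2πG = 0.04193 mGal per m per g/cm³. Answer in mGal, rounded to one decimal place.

32.1

Free-air correction = 0.3086 × 351.0 = 108.32 mGal
Free-air anomaly = 979762.33 − 979800.14 + (108.32) = 70.51 mGal
Bouguer slab correction = 0.04193 × 2.94 × 351.0 = 43.27 mGal
Simple Bouguer anomaly = 70.51 − (43.27) = 27.24 mGal
Complete Bouguer anomaly = 27.24 + 4.86 = 32.10 mGal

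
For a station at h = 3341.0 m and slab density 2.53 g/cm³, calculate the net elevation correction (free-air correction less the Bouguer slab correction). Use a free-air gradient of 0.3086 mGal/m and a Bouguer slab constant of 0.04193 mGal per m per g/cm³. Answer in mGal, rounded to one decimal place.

676.6

Combined gradient = 0.3086 − 0.04193 × 2.53 = 0.2025171 mGal/m
Combined elevation correction = 0.2025171 × 3341.0 = 676.6 mGal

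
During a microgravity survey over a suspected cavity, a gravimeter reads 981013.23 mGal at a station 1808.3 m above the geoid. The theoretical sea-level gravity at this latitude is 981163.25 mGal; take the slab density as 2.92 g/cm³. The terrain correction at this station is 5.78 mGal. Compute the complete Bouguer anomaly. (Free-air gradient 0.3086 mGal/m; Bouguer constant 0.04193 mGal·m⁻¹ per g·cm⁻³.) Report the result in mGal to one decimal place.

192.4

Free-air correction = 0.3086 × 1808.3 = 558.04 mGal
Free-air anomaly = 981013.23 − 981163.25 + (558.04) = 408.02 mGal
Bouguer slab correction = 0.04193 × 2.92 × 1808.3 = 221.40 mGal
Simple Bouguer anomaly = 408.02 − (221.40) = 186.62 mGal
Complete Bouguer anomaly = 186.62 + 5.78 = 192.40 mGal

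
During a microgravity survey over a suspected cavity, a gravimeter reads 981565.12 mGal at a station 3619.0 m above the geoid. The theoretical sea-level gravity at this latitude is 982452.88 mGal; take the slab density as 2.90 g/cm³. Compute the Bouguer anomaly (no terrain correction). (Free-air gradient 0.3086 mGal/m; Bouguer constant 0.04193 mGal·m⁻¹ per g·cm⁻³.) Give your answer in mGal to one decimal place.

Free-air correction = 0.3086 × 3619.0 = 1116.82 mGal
Free-air anomaly = 981565.12 − 982452.88 + (1116.82) = 229.06 mGal
Bouguer slab correction = 0.04193 × 2.90 × 3619.0 = 440.06 mGal
Simple Bouguer anomaly = 229.06 − (440.06) = -211.00 mGal

-211.0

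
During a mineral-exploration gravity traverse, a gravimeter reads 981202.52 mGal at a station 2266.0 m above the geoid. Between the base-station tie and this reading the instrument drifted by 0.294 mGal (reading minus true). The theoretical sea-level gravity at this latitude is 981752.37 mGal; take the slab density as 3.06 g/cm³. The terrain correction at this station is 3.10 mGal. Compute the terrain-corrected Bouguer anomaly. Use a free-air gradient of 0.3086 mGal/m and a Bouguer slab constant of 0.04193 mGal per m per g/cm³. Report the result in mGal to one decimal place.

-138.5

Drift-corrected reading = 981202.52 − (0.294) = 981202.226 mGal
Free-air correction = 0.3086 × 2266.0 = 699.29 mGal
Free-air anomaly = 981202.226 − 981752.37 + (699.29) = 149.146 mGal
Bouguer slab correction = 0.04193 × 3.06 × 2266.0 = 290.74 mGal
Simple Bouguer anomaly = 149.146 − (290.74) = -141.594 mGal
Complete Bouguer anomaly = -141.594 + 3.10 = -138.494 mGal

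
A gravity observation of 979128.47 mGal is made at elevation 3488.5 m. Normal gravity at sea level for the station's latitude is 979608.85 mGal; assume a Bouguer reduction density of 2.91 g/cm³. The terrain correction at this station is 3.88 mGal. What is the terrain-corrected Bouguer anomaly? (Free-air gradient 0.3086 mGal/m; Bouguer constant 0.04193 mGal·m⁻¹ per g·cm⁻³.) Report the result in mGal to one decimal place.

174.4

Free-air correction = 0.3086 × 3488.5 = 1076.55 mGal
Free-air anomaly = 979128.47 − 979608.85 + (1076.55) = 596.17 mGal
Bouguer slab correction = 0.04193 × 2.91 × 3488.5 = 425.65 mGal
Simple Bouguer anomaly = 596.17 − (425.65) = 170.52 mGal
Complete Bouguer anomaly = 170.52 + 3.88 = 174.40 mGal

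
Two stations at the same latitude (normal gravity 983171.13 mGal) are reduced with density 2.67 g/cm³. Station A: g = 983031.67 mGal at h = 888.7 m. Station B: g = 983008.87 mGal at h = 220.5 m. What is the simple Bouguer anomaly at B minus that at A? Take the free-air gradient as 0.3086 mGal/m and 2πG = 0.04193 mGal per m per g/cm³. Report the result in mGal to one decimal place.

-154.2

Δg_SB(A) = 983031.67 − 983171.13 + 0.3086×888.7 − 0.04193×2.67×888.7 = 35.30 mGal
Δg_SB(B) = 983008.87 − 983171.13 + 0.3086×220.5 − 0.04193×2.67×220.5 = -118.90 mGal
Difference = -118.90 − (35.30) = -154.20 mGal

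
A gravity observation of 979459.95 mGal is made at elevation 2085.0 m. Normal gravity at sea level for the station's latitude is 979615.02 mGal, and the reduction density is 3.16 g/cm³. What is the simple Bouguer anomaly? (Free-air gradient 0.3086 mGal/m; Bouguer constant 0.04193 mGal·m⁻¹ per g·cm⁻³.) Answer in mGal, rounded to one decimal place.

Free-air correction = 0.3086 × 2085.0 = 643.43 mGal
Free-air anomaly = 979459.95 − 979615.02 + (643.43) = 488.36 mGal
Bouguer slab correction = 0.04193 × 3.16 × 2085.0 = 276.26 mGal
Simple Bouguer anomaly = 488.36 − (276.26) = 212.10 mGal

212.1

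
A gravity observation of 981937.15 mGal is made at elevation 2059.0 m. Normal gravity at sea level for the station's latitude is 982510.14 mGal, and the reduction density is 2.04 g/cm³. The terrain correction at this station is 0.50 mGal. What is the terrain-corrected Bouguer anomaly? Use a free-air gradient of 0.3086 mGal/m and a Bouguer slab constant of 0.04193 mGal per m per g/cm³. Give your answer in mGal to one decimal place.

Free-air correction = 0.3086 × 2059.0 = 635.41 mGal
Free-air anomaly = 981937.15 − 982510.14 + (635.41) = 62.42 mGal
Bouguer slab correction = 0.04193 × 2.04 × 2059.0 = 176.12 mGal
Simple Bouguer anomaly = 62.42 − (176.12) = -113.70 mGal
Complete Bouguer anomaly = -113.70 + 0.50 = -113.20 mGal

-113.2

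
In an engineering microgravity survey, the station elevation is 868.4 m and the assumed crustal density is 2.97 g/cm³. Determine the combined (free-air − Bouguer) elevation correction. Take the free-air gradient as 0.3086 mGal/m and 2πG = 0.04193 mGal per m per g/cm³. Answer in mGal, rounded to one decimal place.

159.8

Combined gradient = 0.3086 − 0.04193 × 2.97 = 0.1840679 mGal/m
Combined elevation correction = 0.1840679 × 868.4 = 159.8 mGal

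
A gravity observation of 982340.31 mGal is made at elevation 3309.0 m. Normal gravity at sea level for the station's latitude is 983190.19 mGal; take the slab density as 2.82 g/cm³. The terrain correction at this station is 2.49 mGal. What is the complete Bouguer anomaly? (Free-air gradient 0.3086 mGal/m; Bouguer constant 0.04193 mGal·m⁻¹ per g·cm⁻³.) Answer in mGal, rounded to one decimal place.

-217.5

Free-air correction = 0.3086 × 3309.0 = 1021.16 mGal
Free-air anomaly = 982340.31 − 983190.19 + (1021.16) = 171.28 mGal
Bouguer slab correction = 0.04193 × 2.82 × 3309.0 = 391.26 mGal
Simple Bouguer anomaly = 171.28 − (391.26) = -219.98 mGal
Complete Bouguer anomaly = -219.98 + 2.49 = -217.49 mGal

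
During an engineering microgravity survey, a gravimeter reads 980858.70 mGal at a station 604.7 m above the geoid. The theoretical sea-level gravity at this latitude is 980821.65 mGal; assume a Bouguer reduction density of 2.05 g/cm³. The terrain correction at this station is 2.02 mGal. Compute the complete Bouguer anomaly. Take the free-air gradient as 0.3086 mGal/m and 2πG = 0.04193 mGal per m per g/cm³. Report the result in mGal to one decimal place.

173.7

Free-air correction = 0.3086 × 604.7 = 186.61 mGal
Free-air anomaly = 980858.70 − 980821.65 + (186.61) = 223.66 mGal
Bouguer slab correction = 0.04193 × 2.05 × 604.7 = 51.98 mGal
Simple Bouguer anomaly = 223.66 − (51.98) = 171.68 mGal
Complete Bouguer anomaly = 171.68 + 2.02 = 173.70 mGal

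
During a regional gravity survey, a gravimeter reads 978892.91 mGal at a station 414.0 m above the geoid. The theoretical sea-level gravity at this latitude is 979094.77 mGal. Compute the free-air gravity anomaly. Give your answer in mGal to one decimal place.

-74.1

Free-air correction = 0.3086 × 414.0 = 127.76 mGal
Free-air anomaly = 978892.91 − 979094.77 + (127.76) = -74.10 mGal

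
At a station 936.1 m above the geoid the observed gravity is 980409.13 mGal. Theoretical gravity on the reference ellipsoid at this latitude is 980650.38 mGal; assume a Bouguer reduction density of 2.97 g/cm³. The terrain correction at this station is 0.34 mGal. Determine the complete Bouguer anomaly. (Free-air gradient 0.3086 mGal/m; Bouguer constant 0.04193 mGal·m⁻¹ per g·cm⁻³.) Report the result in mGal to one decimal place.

-68.6

Free-air correction = 0.3086 × 936.1 = 288.88 mGal
Free-air anomaly = 980409.13 − 980650.38 + (288.88) = 47.63 mGal
Bouguer slab correction = 0.04193 × 2.97 × 936.1 = 116.57 mGal
Simple Bouguer anomaly = 47.63 − (116.57) = -68.94 mGal
Complete Bouguer anomaly = -68.94 + 0.34 = -68.60 mGal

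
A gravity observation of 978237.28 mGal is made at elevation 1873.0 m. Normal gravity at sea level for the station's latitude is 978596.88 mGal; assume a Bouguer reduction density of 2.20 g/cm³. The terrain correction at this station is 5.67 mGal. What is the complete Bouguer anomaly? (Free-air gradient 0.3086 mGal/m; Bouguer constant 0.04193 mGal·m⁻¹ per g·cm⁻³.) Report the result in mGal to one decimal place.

Free-air correction = 0.3086 × 1873.0 = 578.01 mGal
Free-air anomaly = 978237.28 − 978596.88 + (578.01) = 218.41 mGal
Bouguer slab correction = 0.04193 × 2.20 × 1873.0 = 172.78 mGal
Simple Bouguer anomaly = 218.41 − (172.78) = 45.63 mGal
Complete Bouguer anomaly = 45.63 + 5.67 = 51.30 mGal

51.3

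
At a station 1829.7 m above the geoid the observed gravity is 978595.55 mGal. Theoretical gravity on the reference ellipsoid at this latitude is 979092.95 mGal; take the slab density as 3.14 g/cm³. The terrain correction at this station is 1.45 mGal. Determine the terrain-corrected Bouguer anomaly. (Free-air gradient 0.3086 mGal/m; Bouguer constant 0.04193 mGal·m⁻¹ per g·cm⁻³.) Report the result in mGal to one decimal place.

-172.2

Free-air correction = 0.3086 × 1829.7 = 564.65 mGal
Free-air anomaly = 978595.55 − 979092.95 + (564.65) = 67.25 mGal
Bouguer slab correction = 0.04193 × 3.14 × 1829.7 = 240.90 mGal
Simple Bouguer anomaly = 67.25 − (240.90) = -173.65 mGal
Complete Bouguer anomaly = -173.65 + 1.45 = -172.20 mGal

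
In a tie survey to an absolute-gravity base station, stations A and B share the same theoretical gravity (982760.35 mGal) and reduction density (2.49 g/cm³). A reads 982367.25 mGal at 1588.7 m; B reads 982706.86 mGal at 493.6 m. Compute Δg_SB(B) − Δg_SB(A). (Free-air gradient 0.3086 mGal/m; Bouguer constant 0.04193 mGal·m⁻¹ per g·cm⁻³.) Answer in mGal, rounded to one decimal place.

116.0

Δg_SB(A) = 982367.25 − 982760.35 + 0.3086×1588.7 − 0.04193×2.49×1588.7 = -68.70 mGal
Δg_SB(B) = 982706.86 − 982760.35 + 0.3086×493.6 − 0.04193×2.49×493.6 = 47.30 mGal
Difference = 47.30 − (-68.70) = 116.00 mGal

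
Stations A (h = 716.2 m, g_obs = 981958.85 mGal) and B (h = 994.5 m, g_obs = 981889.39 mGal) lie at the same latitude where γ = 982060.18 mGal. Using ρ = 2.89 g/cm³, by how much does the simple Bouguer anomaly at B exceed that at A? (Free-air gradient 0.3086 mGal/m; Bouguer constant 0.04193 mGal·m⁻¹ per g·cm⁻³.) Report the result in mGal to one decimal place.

Δg_SB(A) = 981958.85 − 982060.18 + 0.3086×716.2 − 0.04193×2.89×716.2 = 32.90 mGal
Δg_SB(B) = 981889.39 − 982060.18 + 0.3086×994.5 − 0.04193×2.89×994.5 = 15.60 mGal
Difference = 15.60 − (32.90) = -17.30 mGal

-17.3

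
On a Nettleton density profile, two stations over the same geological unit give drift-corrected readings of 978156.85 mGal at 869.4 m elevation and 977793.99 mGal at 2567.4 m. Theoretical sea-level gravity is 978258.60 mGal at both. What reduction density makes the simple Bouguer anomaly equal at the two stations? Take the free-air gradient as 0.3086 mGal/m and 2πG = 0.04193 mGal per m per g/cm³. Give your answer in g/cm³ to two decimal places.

Δg_obs = 977793.99 − 978156.85 = -362.86 mGal over Δh = 2567.4 − 869.4 = 1698.0 m
Equal Bouguer anomalies ⇒ Δg_obs + (0.3086 − 0.04193ρ)·Δh = 0
0.3086 − 0.04193ρ = −Δg_obs/Δh = 0.21370
ρ = (0.3086 − 0.21370) / 0.04193 = 2.26 g/cm³

2.26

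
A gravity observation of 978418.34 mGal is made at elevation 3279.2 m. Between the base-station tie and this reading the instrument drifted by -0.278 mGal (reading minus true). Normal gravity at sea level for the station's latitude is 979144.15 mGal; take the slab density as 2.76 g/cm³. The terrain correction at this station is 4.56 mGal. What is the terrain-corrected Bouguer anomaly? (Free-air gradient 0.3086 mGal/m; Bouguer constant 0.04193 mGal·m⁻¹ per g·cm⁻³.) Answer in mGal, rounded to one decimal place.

-88.5

Drift-corrected reading = 978418.34 − (-0.278) = 978418.618 mGal
Free-air correction = 0.3086 × 3279.2 = 1011.96 mGal
Free-air anomaly = 978418.618 − 979144.15 + (1011.96) = 286.428 mGal
Bouguer slab correction = 0.04193 × 2.76 × 3279.2 = 379.49 mGal
Simple Bouguer anomaly = 286.428 − (379.49) = -93.062 mGal
Complete Bouguer anomaly = -93.062 + 4.56 = -88.502 mGal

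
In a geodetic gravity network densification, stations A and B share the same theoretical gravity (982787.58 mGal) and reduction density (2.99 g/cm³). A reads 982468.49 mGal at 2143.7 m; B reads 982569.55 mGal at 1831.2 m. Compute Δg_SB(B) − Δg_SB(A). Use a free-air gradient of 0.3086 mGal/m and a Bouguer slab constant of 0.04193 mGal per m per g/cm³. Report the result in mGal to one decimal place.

Δg_SB(A) = 982468.49 − 982787.58 + 0.3086×2143.7 − 0.04193×2.99×2143.7 = 73.70 mGal
Δg_SB(B) = 982569.55 − 982787.58 + 0.3086×1831.2 − 0.04193×2.99×1831.2 = 117.50 mGal
Difference = 117.50 − (73.70) = 43.80 mGal

43.8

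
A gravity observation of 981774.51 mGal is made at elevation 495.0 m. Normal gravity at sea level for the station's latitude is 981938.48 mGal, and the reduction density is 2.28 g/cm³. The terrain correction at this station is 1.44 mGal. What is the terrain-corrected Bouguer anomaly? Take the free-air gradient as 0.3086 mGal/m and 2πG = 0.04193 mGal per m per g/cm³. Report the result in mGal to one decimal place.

-57.1

Free-air correction = 0.3086 × 495.0 = 152.76 mGal
Free-air anomaly = 981774.51 − 981938.48 + (152.76) = -11.21 mGal
Bouguer slab correction = 0.04193 × 2.28 × 495.0 = 47.32 mGal
Simple Bouguer anomaly = -11.21 − (47.32) = -58.53 mGal
Complete Bouguer anomaly = -58.53 + 1.44 = -57.09 mGal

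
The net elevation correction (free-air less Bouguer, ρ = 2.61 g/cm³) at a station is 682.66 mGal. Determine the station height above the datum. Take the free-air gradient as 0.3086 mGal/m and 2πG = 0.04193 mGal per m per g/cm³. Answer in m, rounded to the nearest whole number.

3428

Combined gradient = 0.3086 − 0.04193 × 2.61 = 0.1991627 mGal/m
h = 682.66 / 0.1991627 = 3427.65 m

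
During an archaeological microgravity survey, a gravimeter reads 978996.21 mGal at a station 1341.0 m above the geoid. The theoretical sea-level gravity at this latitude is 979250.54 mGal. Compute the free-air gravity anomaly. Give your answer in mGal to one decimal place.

159.5

Free-air correction = 0.3086 × 1341.0 = 413.83 mGal
Free-air anomaly = 978996.21 − 979250.54 + (413.83) = 159.50 mGal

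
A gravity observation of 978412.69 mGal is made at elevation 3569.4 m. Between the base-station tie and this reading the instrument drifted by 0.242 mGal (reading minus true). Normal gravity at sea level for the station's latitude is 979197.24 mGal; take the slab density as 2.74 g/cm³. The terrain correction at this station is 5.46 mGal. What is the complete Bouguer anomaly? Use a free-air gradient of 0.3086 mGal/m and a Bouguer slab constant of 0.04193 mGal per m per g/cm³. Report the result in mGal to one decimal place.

-87.9

Drift-corrected reading = 978412.69 − (0.242) = 978412.448 mGal
Free-air correction = 0.3086 × 3569.4 = 1101.52 mGal
Free-air anomaly = 978412.448 − 979197.24 + (1101.52) = 316.728 mGal
Bouguer slab correction = 0.04193 × 2.74 × 3569.4 = 410.08 mGal
Simple Bouguer anomaly = 316.728 − (410.08) = -93.352 mGal
Complete Bouguer anomaly = -93.352 + 5.46 = -87.892 mGal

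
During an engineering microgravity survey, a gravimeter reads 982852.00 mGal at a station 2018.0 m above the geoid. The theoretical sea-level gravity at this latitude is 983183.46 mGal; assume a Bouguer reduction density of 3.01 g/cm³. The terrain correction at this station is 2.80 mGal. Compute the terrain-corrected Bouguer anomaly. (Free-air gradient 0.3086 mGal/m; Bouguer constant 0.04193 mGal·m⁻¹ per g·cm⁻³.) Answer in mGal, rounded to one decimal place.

Free-air correction = 0.3086 × 2018.0 = 622.75 mGal
Free-air anomaly = 982852.00 − 983183.46 + (622.75) = 291.29 mGal
Bouguer slab correction = 0.04193 × 3.01 × 2018.0 = 254.69 mGal
Simple Bouguer anomaly = 291.29 − (254.69) = 36.60 mGal
Complete Bouguer anomaly = 36.60 + 2.80 = 39.40 mGal

39.4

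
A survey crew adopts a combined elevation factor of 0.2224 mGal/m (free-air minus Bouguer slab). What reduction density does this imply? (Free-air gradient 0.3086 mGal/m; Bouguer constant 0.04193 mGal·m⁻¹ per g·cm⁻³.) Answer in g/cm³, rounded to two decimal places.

2.06

0.2224 = 0.3086 − 0.04193 × ρ
ρ = (0.3086 − 0.2224) / 0.04193 = 2.06 g/cm³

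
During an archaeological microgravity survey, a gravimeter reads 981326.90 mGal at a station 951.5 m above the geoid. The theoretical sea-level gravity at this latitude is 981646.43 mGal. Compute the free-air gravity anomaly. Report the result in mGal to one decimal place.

-25.9

Free-air correction = 0.3086 × 951.5 = 293.63 mGal
Free-air anomaly = 981326.90 − 981646.43 + (293.63) = -25.90 mGal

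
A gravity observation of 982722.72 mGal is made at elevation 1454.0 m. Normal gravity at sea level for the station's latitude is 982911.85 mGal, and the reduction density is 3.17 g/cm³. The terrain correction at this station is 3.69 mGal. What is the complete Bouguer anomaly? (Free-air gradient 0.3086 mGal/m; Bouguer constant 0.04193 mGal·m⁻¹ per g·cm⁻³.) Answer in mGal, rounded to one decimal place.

Free-air correction = 0.3086 × 1454.0 = 448.70 mGal
Free-air anomaly = 982722.72 − 982911.85 + (448.70) = 259.57 mGal
Bouguer slab correction = 0.04193 × 3.17 × 1454.0 = 193.26 mGal
Simple Bouguer anomaly = 259.57 − (193.26) = 66.31 mGal
Complete Bouguer anomaly = 66.31 + 3.69 = 70.00 mGal

70.0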